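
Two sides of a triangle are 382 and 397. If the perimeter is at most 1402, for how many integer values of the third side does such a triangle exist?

Triangle inequality: 15 < x < 779. Perimeter ≤ 1402 gives x ≤ 1402 − 382 − 397 = 623.
So 15 < x ≤ 623; integers 16 through 623: 608 values.

608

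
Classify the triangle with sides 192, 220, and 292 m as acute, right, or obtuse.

right

Compare the square of the longest side to the sum of squares of the other two: 192² + 220² = 85264 = 292².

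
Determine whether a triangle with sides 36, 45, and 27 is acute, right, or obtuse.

right

Compare the square of the longest side to the sum of squares of the other two: 27² + 36² = 2025 = 45².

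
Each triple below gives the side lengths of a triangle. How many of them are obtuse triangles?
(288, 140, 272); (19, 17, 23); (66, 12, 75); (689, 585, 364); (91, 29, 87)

1

(288,140,272): 140²+272² = 93584 > 82944 = 288² → acute
(19,17,23): 17²+19² = 650 > 529 = 23² → acute
(66,12,75): 12²+66² = 4500 < 5625 = 75² → obtuse
(689,585,364): 364²+585² = 474721 = 689² → right
(91,29,87): 29²+87² = 8410 > 8281 = 91² → acute
1 of the 5 is obtuse.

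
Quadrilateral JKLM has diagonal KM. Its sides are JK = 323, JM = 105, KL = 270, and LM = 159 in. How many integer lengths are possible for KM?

From triangle JKM: 218 < KM < 428.
From triangle LKM: 111 < KM < 429.
Intersection: 218 < KM < 428, so integers 219 through 427: 209 values.

209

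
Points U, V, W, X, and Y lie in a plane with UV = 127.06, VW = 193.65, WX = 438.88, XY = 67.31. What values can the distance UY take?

50.86 ≤ UY ≤ 826.90

The maximum is all hops collinear in one direction: 127.06 + 193.65 + 438.88 + 67.31 = 826.90.
The longest hop is 438.88; the others sum to 388.02. Folding the others back against it leaves at least 438.88 − 388.02 = 50.86.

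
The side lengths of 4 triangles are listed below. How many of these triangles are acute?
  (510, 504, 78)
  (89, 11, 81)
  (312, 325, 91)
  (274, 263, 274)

(510,504,78): 78²+504² = 260100 = 510² → right
(89,11,81): 11²+81² = 6682 < 7921 = 89² → obtuse
(312,325,91): 91²+312² = 105625 = 325² → right
(274,263,274): 263²+274² = 144245 > 75076 = 274² → acute
1 of the 4 is acute.

1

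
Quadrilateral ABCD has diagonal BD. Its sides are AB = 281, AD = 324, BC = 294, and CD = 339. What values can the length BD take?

From triangle ABD: |281 − 324| < BD < 281 + 324, i.e. 43 < BD < 605.
From triangle CBD: 45 < BD < 633.
Both must hold, so BD lies in the intersection.

45 < BD < 605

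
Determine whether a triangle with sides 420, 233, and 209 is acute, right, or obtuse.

obtuse

Compare the square of the longest side to the sum of squares of the other two: 209² + 233² = 97970 < 176400 = 420².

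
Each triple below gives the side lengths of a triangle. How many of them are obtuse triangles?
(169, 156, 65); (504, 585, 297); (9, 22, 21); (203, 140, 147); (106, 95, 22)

(169,156,65): 65²+156² = 28561 = 169² → right
(504,585,297): 297²+504² = 342225 = 585² → right
(9,22,21): 9²+21² = 522 > 484 = 22² → acute
(203,140,147): 140²+147² = 41209 = 203² → right
(106,95,22): 22²+95² = 9509 < 11236 = 106² → obtuse
1 of the 5 is obtuse.

1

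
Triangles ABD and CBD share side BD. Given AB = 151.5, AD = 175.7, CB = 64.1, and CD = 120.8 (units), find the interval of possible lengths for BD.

56.7 < BD < 184.9

From triangle ABD: |151.5 − 175.7| < BD < 151.5 + 175.7, i.e. 24.2 < BD < 327.2.
From triangle CBD: 56.7 < BD < 184.9.
Both must hold, so BD lies in the intersection.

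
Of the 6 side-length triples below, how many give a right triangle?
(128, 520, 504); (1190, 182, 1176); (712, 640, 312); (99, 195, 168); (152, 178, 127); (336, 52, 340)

(128,520,504): 128²+504² = 270400 = 520² → right
(1190,182,1176): 182²+1176² = 1416100 = 1190² → right
(712,640,312): 312²+640² = 506944 = 712² → right
(99,195,168): 99²+168² = 38025 = 195² → right
(152,178,127): 127²+152² = 39233 > 31684 = 178² → acute
(336,52,340): 52²+336² = 115600 = 340² → right
5 of the 6 are right.

5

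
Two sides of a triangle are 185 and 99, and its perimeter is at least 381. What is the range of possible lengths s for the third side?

97 ≤ s < 284

Triangle inequality alone gives 86 < s < 284.
The perimeter condition gives s ≥ 381 − 185 − 99 = 97.
Intersecting the two: 97 ≤ s < 284.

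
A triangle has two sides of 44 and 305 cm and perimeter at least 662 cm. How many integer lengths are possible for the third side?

36

Triangle inequality: 261 < x < 349. Perimeter ≥ 662 gives x ≥ 662 − 44 − 305 = 313.
So 313 ≤ x < 349; integers 313 through 348: 36 values.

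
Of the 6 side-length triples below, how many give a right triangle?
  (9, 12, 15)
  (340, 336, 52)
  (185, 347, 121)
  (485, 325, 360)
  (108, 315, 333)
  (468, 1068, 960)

(9,12,15): 9²+12² = 225 = 15² → right
(340,336,52): 52²+336² = 115600 = 340² → right
(185,347,121): 121+185 ≤ 347, not a triangle
(485,325,360): 325²+360² = 235225 = 485² → right
(108,315,333): 108²+315² = 110889 = 333² → right
(468,1068,960): 468²+960² = 1140624 = 1068² → right
5 of the 6 are right.

5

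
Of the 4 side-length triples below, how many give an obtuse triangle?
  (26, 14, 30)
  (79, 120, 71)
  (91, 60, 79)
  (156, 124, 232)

(26,14,30): 14²+26² = 872 < 900 = 30² → obtuse
(79,120,71): 71²+79² = 11282 < 14400 = 120² → obtuse
(91,60,79): 60²+79² = 9841 > 8281 = 91² → acute
(156,124,232): 124²+156² = 39712 < 53824 = 232² → obtuse
3 of the 4 are obtuse.

3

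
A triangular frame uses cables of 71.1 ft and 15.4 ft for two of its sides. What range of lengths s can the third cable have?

55.7 < s < 86.5

By the triangle inequality, s must be less than 71.1 + 15.4 = 86.5 and greater than |71.1 − 15.4| = 55.7.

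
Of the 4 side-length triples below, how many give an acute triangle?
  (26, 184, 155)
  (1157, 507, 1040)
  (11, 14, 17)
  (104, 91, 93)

(26,184,155): 26+155 ≤ 184, not a triangle
(1157,507,1040): 507²+1040² = 1338649 = 1157² → right
(11,14,17): 11²+14² = 317 > 289 = 17² → acute
(104,91,93): 91²+93² = 16930 > 10816 = 104² → acute
2 of the 4 are acute.

2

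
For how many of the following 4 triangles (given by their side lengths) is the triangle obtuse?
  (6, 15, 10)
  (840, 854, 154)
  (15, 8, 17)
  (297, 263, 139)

(6,15,10): 6²+10² = 136 < 225 = 15² → obtuse
(840,854,154): 154²+840² = 729316 = 854² → right
(15,8,17): 8²+15² = 289 = 17² → right
(297,263,139): 139²+263² = 88490 > 88209 = 297² → acute
1 of the 4 is obtuse.

1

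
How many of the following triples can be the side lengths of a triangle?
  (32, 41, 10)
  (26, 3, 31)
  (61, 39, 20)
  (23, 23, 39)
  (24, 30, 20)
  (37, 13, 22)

(10,32,41): 10+32 > 41 → valid
(3,26,31): 3+26 ≤ 31 → not valid
(20,39,61): 20+39 ≤ 61 → not valid
(23,23,39): 23+23 > 39 → valid
(20,24,30): 20+24 > 30 → valid
(13,22,37): 13+22 ≤ 37 → not valid
3 of the 6 triples form a triangle.

3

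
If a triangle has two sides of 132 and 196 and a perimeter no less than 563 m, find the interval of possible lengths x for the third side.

Triangle inequality alone gives 64 < x < 328.
The perimeter condition gives x ≥ 563 − 132 − 196 = 235.
Intersecting the two: 235 ≤ x < 328.

235 ≤ x < 328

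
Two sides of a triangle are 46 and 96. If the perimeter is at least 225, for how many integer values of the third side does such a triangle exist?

59

Triangle inequality: 50 < x < 142. Perimeter ≥ 225 gives x ≥ 225 − 46 − 96 = 83.
So 83 ≤ x < 142; integers 83 through 141: 59 values.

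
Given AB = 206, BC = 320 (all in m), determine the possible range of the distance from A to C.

By the triangle inequality, |206 − 320| ≤ AC ≤ 206 + 320.

114 ≤ AC ≤ 526 m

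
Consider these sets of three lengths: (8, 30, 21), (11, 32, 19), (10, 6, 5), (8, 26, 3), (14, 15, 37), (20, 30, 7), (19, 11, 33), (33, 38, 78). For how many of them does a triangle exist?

1

(8,21,30): 8+21 ≤ 30 → not valid
(11,19,32): 11+19 ≤ 32 → not valid
(5,6,10): 5+6 > 10 → valid
(3,8,26): 3+8 ≤ 26 → not valid
(14,15,37): 14+15 ≤ 37 → not valid
(7,20,30): 7+20 ≤ 30 → not valid
(11,19,33): 11+19 ≤ 33 → not valid
(33,38,78): 33+38 ≤ 78 → not valid
1 of the 8 triples forms a triangle.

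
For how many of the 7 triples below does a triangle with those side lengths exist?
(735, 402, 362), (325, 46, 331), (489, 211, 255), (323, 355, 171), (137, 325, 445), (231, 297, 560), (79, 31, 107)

(362,402,735): 362+402 > 735 → valid
(46,325,331): 46+325 > 331 → valid
(211,255,489): 211+255 ≤ 489 → not valid
(171,323,355): 171+323 > 355 → valid
(137,325,445): 137+325 > 445 → valid
(231,297,560): 231+297 ≤ 560 → not valid
(31,79,107): 31+79 > 107 → valid
5 of the 7 triples form a triangle.

5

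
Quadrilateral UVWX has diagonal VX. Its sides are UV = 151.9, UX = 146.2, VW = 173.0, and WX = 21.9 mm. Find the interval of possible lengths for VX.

From triangle UVX: |151.9 − 146.2| < VX < 151.9 + 146.2, i.e. 5.7 < VX < 298.1.
From triangle WVX: 151.1 < VX < 194.9.
Both must hold, so VX lies in the intersection.

151.1 < VX < 194.9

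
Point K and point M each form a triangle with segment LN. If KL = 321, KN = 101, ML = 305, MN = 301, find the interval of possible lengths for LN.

220 < LN < 422

From triangle KLN: |321 − 101| < LN < 321 + 101, i.e. 220 < LN < 422.
From triangle MLN: 4 < LN < 606.
Both must hold, so LN lies in the intersection.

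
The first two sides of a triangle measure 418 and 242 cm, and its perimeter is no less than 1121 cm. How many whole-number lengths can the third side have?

Triangle inequality: 176 < x < 660. Perimeter ≥ 1121 gives x ≥ 1121 − 418 − 242 = 461.
So 461 ≤ x < 660; integers 461 through 659: 199 values.

199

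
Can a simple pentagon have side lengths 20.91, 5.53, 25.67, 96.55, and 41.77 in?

No

For a pentagon, each side must be shorter than the sum of the others.
Here the longest side is 96.55, but the remaining 4 sides sum to only 93.88.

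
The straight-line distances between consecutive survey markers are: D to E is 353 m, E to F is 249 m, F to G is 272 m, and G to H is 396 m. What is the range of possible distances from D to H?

The maximum is all hops collinear in one direction: 353 + 249 + 272 + 396 = 1270.
The longest hop is 396; the others sum to 874. Since 396 ≤ 874, the path can fold back on itself completely, so the minimum distance is 0.

0 ≤ DH ≤ 1270 m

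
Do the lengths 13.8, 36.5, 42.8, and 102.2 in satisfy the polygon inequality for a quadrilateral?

For a quadrilateral, each side must be shorter than the sum of the others.
Here the longest side is 102.2, but the remaining 3 sides sum to only 93.1.

No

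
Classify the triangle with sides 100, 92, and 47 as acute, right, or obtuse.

acute

Compare the square of the longest side to the sum of squares of the other two: 47² + 92² = 10673 > 10000 = 100².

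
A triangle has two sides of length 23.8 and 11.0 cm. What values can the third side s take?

By the triangle inequality, s must be less than 23.8 + 11.0 = 34.8 and greater than |23.8 − 11.0| = 12.8.

12.8 < s < 34.8 (cm)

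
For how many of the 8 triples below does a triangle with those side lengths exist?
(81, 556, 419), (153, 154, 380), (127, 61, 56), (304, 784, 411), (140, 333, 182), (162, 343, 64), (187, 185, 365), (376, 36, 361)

2

(81,419,556): 81+419 ≤ 556 → not valid
(153,154,380): 153+154 ≤ 380 → not valid
(56,61,127): 56+61 ≤ 127 → not valid
(304,411,784): 304+411 ≤ 784 → not valid
(140,182,333): 140+182 ≤ 333 → not valid
(64,162,343): 64+162 ≤ 343 → not valid
(185,187,365): 185+187 > 365 → valid
(36,361,376): 36+361 > 376 → valid
2 of the 8 triples form a triangle.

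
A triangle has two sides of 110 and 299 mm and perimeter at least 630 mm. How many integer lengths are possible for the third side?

188

Triangle inequality: 189 < x < 409. Perimeter ≥ 630 gives x ≥ 630 − 110 − 299 = 221.
So 221 ≤ x < 409; integers 221 through 408: 188 values.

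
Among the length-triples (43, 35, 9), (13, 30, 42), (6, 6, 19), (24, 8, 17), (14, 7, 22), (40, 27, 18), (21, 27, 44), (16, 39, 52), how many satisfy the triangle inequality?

(9,35,43): 9+35 > 43 → valid
(13,30,42): 13+30 > 42 → valid
(6,6,19): 6+6 ≤ 19 → not valid
(8,17,24): 8+17 > 24 → valid
(7,14,22): 7+14 ≤ 22 → not valid
(18,27,40): 18+27 > 40 → valid
(21,27,44): 21+27 > 44 → valid
(16,39,52): 16+39 > 52 → valid
6 of the 8 triples form a triangle.

6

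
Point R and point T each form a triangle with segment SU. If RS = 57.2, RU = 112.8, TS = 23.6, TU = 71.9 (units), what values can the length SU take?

From triangle RSU: |57.2 − 112.8| < SU < 57.2 + 112.8, i.e. 55.6 < SU < 170.0.
From triangle TSU: 48.3 < SU < 95.5.
Both must hold, so SU lies in the intersection.

55.6 < SU < 95.5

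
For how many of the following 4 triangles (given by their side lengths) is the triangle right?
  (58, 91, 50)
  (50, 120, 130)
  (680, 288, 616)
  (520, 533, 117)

3

(58,91,50): 50²+58² = 5864 < 8281 = 91² → obtuse
(50,120,130): 50²+120² = 16900 = 130² → right
(680,288,616): 288²+616² = 462400 = 680² → right
(520,533,117): 117²+520² = 284089 = 533² → right
3 of the 4 are right.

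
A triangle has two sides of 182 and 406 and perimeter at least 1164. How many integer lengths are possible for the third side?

12

Triangle inequality: 224 < x < 588. Perimeter ≥ 1164 gives x ≥ 1164 − 182 − 406 = 576.
So 576 ≤ x < 588; integers 576 through 587: 12 values.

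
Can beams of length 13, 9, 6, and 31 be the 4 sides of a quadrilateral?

For a quadrilateral, each side must be shorter than the sum of the others.
Here the longest side is 31, but the remaining 3 sides sum to only 28.

No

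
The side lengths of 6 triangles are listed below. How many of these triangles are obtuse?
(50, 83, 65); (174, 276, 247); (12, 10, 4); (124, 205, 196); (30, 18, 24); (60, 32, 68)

2

(50,83,65): 50²+65² = 6725 < 6889 = 83² → obtuse
(174,276,247): 174²+247² = 91285 > 76176 = 276² → acute
(12,10,4): 4²+10² = 116 < 144 = 12² → obtuse
(124,205,196): 124²+196² = 53792 > 42025 = 205² → acute
(30,18,24): 18²+24² = 900 = 30² → right
(60,32,68): 32²+60² = 4624 = 68² → right
2 of the 6 are obtuse.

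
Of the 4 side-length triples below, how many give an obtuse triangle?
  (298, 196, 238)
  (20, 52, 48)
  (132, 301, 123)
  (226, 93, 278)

1

(298,196,238): 196²+238² = 95060 > 88804 = 298² → acute
(20,52,48): 20²+48² = 2704 = 52² → right
(132,301,123): 123+132 ≤ 301, not a triangle
(226,93,278): 93²+226² = 59725 < 77284 = 278² → obtuse
1 of the 4 is obtuse.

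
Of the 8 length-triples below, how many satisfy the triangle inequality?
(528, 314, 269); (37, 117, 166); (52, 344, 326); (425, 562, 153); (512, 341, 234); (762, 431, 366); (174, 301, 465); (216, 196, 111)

(269,314,528): 269+314 > 528 → valid
(37,117,166): 37+117 ≤ 166 → not valid
(52,326,344): 52+326 > 344 → valid
(153,425,562): 153+425 > 562 → valid
(234,341,512): 234+341 > 512 → valid
(366,431,762): 366+431 > 762 → valid
(174,301,465): 174+301 > 465 → valid
(111,196,216): 111+196 > 216 → valid
7 of the 8 triples form a triangle.

7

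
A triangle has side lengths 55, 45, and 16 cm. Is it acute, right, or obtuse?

Compare the square of the longest side to the sum of squares of the other two: 16² + 45² = 2281 < 3025 = 55².

obtuse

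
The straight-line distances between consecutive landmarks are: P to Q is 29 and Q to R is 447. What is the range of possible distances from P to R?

By the triangle inequality, |29 − 447| ≤ PR ≤ 29 + 447.

418 ≤ PR ≤ 476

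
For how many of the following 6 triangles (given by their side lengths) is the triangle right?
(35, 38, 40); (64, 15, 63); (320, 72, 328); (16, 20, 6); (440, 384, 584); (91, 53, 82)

(35,38,40): 35²+38² = 2669 > 1600 = 40² → acute
(64,15,63): 15²+63² = 4194 > 4096 = 64² → acute
(320,72,328): 72²+320² = 107584 = 328² → right
(16,20,6): 6²+16² = 292 < 400 = 20² → obtuse
(440,384,584): 384²+440² = 341056 = 584² → right
(91,53,82): 53²+82² = 9533 > 8281 = 91² → acute
2 of the 6 are right.

2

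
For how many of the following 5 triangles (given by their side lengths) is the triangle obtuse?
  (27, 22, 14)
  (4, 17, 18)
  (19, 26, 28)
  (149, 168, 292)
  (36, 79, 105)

4

(27,22,14): 14²+22² = 680 < 729 = 27² → obtuse
(4,17,18): 4²+17² = 305 < 324 = 18² → obtuse
(19,26,28): 19²+26² = 1037 > 784 = 28² → acute
(149,168,292): 149²+168² = 50425 < 85264 = 292² → obtuse
(36,79,105): 36²+79² = 7537 < 11025 = 105² → obtuse
4 of the 5 are obtuse.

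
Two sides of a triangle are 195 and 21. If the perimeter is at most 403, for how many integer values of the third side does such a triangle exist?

13

Triangle inequality: 174 < x < 216. Perimeter ≤ 403 gives x ≤ 403 − 195 − 21 = 187.
So 174 < x ≤ 187; integers 175 through 187: 13 values.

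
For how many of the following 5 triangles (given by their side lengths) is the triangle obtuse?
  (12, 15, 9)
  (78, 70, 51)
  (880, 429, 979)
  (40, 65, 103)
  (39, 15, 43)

2

(12,15,9): 9²+12² = 225 = 15² → right
(78,70,51): 51²+70² = 7501 > 6084 = 78² → acute
(880,429,979): 429²+880² = 958441 = 979² → right
(40,65,103): 40²+65² = 5825 < 10609 = 103² → obtuse
(39,15,43): 15²+39² = 1746 < 1849 = 43² → obtuse
2 of the 5 are obtuse.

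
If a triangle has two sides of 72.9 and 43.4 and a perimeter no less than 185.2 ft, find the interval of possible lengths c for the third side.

68.9 ≤ c < 116.3 ft

Triangle inequality alone gives 29.5 < c < 116.3.
The perimeter condition gives c ≥ 185.2 − 72.9 − 43.4 = 68.9.
Intersecting the two: 68.9 ≤ c < 116.3.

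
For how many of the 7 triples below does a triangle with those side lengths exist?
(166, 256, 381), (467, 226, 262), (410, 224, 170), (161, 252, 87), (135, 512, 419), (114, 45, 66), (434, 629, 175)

(166,256,381): 166+256 > 381 → valid
(226,262,467): 226+262 > 467 → valid
(170,224,410): 170+224 ≤ 410 → not valid
(87,161,252): 87+161 ≤ 252 → not valid
(135,419,512): 135+419 > 512 → valid
(45,66,114): 45+66 ≤ 114 → not valid
(175,434,629): 175+434 ≤ 629 → not valid
3 of the 7 triples form a triangle.

3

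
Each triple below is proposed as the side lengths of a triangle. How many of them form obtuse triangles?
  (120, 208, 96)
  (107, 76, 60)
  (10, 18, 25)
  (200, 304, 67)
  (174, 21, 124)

(120,208,96): 96²+120² = 23616 < 43264 = 208² → obtuse
(107,76,60): 60²+76² = 9376 < 11449 = 107² → obtuse
(10,18,25): 10²+18² = 424 < 625 = 25² → obtuse
(200,304,67): 67+200 ≤ 304, not a triangle
(174,21,124): 21+124 ≤ 174, not a triangle
3 of the 5 are obtuse.

3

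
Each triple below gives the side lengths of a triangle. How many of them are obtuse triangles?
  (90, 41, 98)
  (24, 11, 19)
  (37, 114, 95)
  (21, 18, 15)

2

(90,41,98): 41²+90² = 9781 > 9604 = 98² → acute
(24,11,19): 11²+19² = 482 < 576 = 24² → obtuse
(37,114,95): 37²+95² = 10394 < 12996 = 114² → obtuse
(21,18,15): 15²+18² = 549 > 441 = 21² → acute
2 of the 4 are obtuse.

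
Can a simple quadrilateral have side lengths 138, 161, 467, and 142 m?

No

For a quadrilateral, each side must be shorter than the sum of the others.
Here the longest side is 467, but the remaining 3 sides sum to only 441.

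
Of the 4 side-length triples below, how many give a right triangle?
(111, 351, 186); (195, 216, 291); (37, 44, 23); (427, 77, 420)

(111,351,186): 111+186 ≤ 351, not a triangle
(195,216,291): 195²+216² = 84681 = 291² → right
(37,44,23): 23²+37² = 1898 < 1936 = 44² → obtuse
(427,77,420): 77²+420² = 182329 = 427² → right
2 of the 4 are right.

2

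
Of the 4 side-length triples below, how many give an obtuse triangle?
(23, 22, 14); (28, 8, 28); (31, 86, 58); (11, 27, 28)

(23,22,14): 14²+22² = 680 > 529 = 23² → acute
(28,8,28): 8²+28² = 848 > 784 = 28² → acute
(31,86,58): 31²+58² = 4325 < 7396 = 86² → obtuse
(11,27,28): 11²+27² = 850 > 784 = 28² → acute
1 of the 4 is obtuse.

1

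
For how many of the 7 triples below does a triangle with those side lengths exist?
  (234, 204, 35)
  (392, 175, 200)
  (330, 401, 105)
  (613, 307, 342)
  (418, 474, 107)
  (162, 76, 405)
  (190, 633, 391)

4

(35,204,234): 35+204 > 234 → valid
(175,200,392): 175+200 ≤ 392 → not valid
(105,330,401): 105+330 > 401 → valid
(307,342,613): 307+342 > 613 → valid
(107,418,474): 107+418 > 474 → valid
(76,162,405): 76+162 ≤ 405 → not valid
(190,391,633): 190+391 ≤ 633 → not valid
4 of the 7 triples form a triangle.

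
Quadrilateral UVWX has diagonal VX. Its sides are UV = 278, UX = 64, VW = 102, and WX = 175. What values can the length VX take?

From triangle UVX: |278 − 64| < VX < 278 + 64, i.e. 214 < VX < 342.
From triangle WVX: 73 < VX < 277.
Both must hold, so VX lies in the intersection.

214 < VX < 277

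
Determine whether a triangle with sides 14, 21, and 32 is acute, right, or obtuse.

Compare the square of the longest side to the sum of squares of the other two: 14² + 21² = 637 < 1024 = 32².

obtuse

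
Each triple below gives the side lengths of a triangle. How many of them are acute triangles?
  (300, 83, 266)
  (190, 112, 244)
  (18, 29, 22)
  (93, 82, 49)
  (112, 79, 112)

(300,83,266): 83²+266² = 77645 < 90000 = 300² → obtuse
(190,112,244): 112²+190² = 48644 < 59536 = 244² → obtuse
(18,29,22): 18²+22² = 808 < 841 = 29² → obtuse
(93,82,49): 49²+82² = 9125 > 8649 = 93² → acute
(112,79,112): 79²+112² = 18785 > 12544 = 112² → acute
2 of the 5 are acute.

2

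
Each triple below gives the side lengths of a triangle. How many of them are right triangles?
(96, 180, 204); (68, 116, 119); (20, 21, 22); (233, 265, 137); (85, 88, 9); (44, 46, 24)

1

(96,180,204): 96²+180² = 41616 = 204² → right
(68,116,119): 68²+116² = 18080 > 14161 = 119² → acute
(20,21,22): 20²+21² = 841 > 484 = 22² → acute
(233,265,137): 137²+233² = 73058 > 70225 = 265² → acute
(85,88,9): 9²+85² = 7306 < 7744 = 88² → obtuse
(44,46,24): 24²+44² = 2512 > 2116 = 46² → acute
1 of the 6 is right.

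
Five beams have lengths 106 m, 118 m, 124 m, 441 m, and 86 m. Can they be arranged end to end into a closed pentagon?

No

For a pentagon, each side must be shorter than the sum of the others.
Here the longest side is 441, but the remaining 4 sides sum to only 434.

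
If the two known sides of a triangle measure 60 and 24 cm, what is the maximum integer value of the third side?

83

The third side must be strictly less than 60 + 24 = 84.
The largest integer below 84 is 83.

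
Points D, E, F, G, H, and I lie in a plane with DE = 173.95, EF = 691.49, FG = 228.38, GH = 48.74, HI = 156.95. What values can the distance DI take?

83.47 ≤ DI ≤ 1299.51

The maximum is all hops collinear in one direction: 173.95 + 691.49 + 228.38 + 48.74 + 156.95 = 1299.51.
The longest hop is 691.49; the others sum to 608.02. Folding the others back against it leaves at least 691.49 − 608.02 = 83.47.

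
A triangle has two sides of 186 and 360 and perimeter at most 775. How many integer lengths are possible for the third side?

55

Triangle inequality: 174 < x < 546. Perimeter ≤ 775 gives x ≤ 775 − 186 − 360 = 229.
So 174 < x ≤ 229; integers 175 through 229: 55 values.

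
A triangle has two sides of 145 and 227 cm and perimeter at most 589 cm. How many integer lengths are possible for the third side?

Triangle inequality: 82 < x < 372. Perimeter ≤ 589 gives x ≤ 589 − 145 − 227 = 217.
So 82 < x ≤ 217; integers 83 through 217: 135 values.

135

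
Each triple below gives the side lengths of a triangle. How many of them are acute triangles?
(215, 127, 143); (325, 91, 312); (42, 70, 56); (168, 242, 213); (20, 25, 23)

2

(215,127,143): 127²+143² = 36578 < 46225 = 215² → obtuse
(325,91,312): 91²+312² = 105625 = 325² → right
(42,70,56): 42²+56² = 4900 = 70² → right
(168,242,213): 168²+213² = 73593 > 58564 = 242² → acute
(20,25,23): 20²+23² = 929 > 625 = 25² → acute
2 of the 5 are acute.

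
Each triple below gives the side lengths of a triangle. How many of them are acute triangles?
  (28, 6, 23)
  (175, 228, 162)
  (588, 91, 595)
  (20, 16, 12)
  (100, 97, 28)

2

(28,6,23): 6²+23² = 565 < 784 = 28² → obtuse
(175,228,162): 162²+175² = 56869 > 51984 = 228² → acute
(588,91,595): 91²+588² = 354025 = 595² → right
(20,16,12): 12²+16² = 400 = 20² → right
(100,97,28): 28²+97² = 10193 > 10000 = 100² → acute
2 of the 5 are acute.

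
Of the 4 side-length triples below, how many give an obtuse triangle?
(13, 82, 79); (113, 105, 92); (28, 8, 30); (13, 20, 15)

(13,82,79): 13²+79² = 6410 < 6724 = 82² → obtuse
(113,105,92): 92²+105² = 19489 > 12769 = 113² → acute
(28,8,30): 8²+28² = 848 < 900 = 30² → obtuse
(13,20,15): 13²+15² = 394 < 400 = 20² → obtuse
3 of the 4 are obtuse.

3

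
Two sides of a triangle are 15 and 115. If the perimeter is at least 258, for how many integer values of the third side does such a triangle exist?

2

Triangle inequality: 100 < x < 130. Perimeter ≥ 258 gives x ≥ 258 − 15 − 115 = 128.
So 128 ≤ x < 130; integers 128 through 129: 2 values.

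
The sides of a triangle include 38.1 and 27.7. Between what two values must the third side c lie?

By the triangle inequality, c must be less than 38.1 + 27.7 = 65.8 and greater than |38.1 − 27.7| = 10.4.

10.4 < c < 65.8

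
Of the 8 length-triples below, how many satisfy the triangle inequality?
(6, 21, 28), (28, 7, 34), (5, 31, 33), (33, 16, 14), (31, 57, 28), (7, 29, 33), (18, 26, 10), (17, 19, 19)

6

(6,21,28): 6+21 ≤ 28 → not valid
(7,28,34): 7+28 > 34 → valid
(5,31,33): 5+31 > 33 → valid
(14,16,33): 14+16 ≤ 33 → not valid
(28,31,57): 28+31 > 57 → valid
(7,29,33): 7+29 > 33 → valid
(10,18,26): 10+18 > 26 → valid
(17,19,19): 17+19 > 19 → valid
6 of the 8 triples form a triangle.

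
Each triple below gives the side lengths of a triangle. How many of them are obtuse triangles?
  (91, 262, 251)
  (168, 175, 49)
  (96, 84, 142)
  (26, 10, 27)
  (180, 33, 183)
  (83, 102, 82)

(91,262,251): 91²+251² = 71282 > 68644 = 262² → acute
(168,175,49): 49²+168² = 30625 = 175² → right
(96,84,142): 84²+96² = 16272 < 20164 = 142² → obtuse
(26,10,27): 10²+26² = 776 > 729 = 27² → acute
(180,33,183): 33²+180² = 33489 = 183² → right
(83,102,82): 82²+83² = 13613 > 10404 = 102² → acute
1 of the 6 is obtuse.

1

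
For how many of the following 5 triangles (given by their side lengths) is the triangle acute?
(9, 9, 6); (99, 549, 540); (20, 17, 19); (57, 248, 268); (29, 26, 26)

3

(9,9,6): 6²+9² = 117 > 81 = 9² → acute
(99,549,540): 99²+540² = 301401 = 549² → right
(20,17,19): 17²+19² = 650 > 400 = 20² → acute
(57,248,268): 57²+248² = 64753 < 71824 = 268² → obtuse
(29,26,26): 26²+26² = 1352 > 841 = 29² → acute
3 of the 5 are acute.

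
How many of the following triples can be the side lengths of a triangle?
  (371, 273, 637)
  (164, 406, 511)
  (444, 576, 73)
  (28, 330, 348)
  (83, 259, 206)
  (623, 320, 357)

5

(273,371,637): 273+371 > 637 → valid
(164,406,511): 164+406 > 511 → valid
(73,444,576): 73+444 ≤ 576 → not valid
(28,330,348): 28+330 > 348 → valid
(83,206,259): 83+206 > 259 → valid
(320,357,623): 320+357 > 623 → valid
5 of the 6 triples form a triangle.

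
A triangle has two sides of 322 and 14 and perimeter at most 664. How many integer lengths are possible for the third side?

Triangle inequality: 308 < x < 336. Perimeter ≤ 664 gives x ≤ 664 − 322 − 14 = 328.
So 308 < x ≤ 328; integers 309 through 328: 20 values.

20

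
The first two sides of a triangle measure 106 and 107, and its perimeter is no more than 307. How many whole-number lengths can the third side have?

93

Triangle inequality: 1 < x < 213. Perimeter ≤ 307 gives x ≤ 307 − 106 − 107 = 94.
So 1 < x ≤ 94; integers 2 through 94: 93 values.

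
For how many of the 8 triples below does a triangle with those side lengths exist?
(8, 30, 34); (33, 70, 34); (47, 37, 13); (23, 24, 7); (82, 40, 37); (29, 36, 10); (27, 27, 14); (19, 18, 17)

6

(8,30,34): 8+30 > 34 → valid
(33,34,70): 33+34 ≤ 70 → not valid
(13,37,47): 13+37 > 47 → valid
(7,23,24): 7+23 > 24 → valid
(37,40,82): 37+40 ≤ 82 → not valid
(10,29,36): 10+29 > 36 → valid
(14,27,27): 14+27 > 27 → valid
(17,18,19): 17+18 > 19 → valid
6 of the 8 triples form a triangle.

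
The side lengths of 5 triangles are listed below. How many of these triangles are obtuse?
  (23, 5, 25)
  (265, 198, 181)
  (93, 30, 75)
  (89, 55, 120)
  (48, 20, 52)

3

(23,5,25): 5²+23² = 554 < 625 = 25² → obtuse
(265,198,181): 181²+198² = 71965 > 70225 = 265² → acute
(93,30,75): 30²+75² = 6525 < 8649 = 93² → obtuse
(89,55,120): 55²+89² = 10946 < 14400 = 120² → obtuse
(48,20,52): 20²+48² = 2704 = 52² → right
3 of the 5 are obtuse.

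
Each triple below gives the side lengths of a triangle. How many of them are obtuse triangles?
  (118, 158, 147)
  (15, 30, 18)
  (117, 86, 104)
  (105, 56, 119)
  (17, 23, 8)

(118,158,147): 118²+147² = 35533 > 24964 = 158² → acute
(15,30,18): 15²+18² = 549 < 900 = 30² → obtuse
(117,86,104): 86²+104² = 18212 > 13689 = 117² → acute
(105,56,119): 56²+105² = 14161 = 119² → right
(17,23,8): 8²+17² = 353 < 529 = 23² → obtuse
2 of the 5 are obtuse.

2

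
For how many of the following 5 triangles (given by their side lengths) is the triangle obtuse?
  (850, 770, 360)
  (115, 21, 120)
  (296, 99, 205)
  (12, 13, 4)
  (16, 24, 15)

4

(850,770,360): 360²+770² = 722500 = 850² → right
(115,21,120): 21²+115² = 13666 < 14400 = 120² → obtuse
(296,99,205): 99²+205² = 51826 < 87616 = 296² → obtuse
(12,13,4): 4²+12² = 160 < 169 = 13² → obtuse
(16,24,15): 15²+16² = 481 < 576 = 24² → obtuse
4 of the 5 are obtuse.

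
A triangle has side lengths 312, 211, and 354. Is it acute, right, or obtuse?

acute

Compare the square of the longest side to the sum of squares of the other two: 211² + 312² = 141865 > 125316 = 354².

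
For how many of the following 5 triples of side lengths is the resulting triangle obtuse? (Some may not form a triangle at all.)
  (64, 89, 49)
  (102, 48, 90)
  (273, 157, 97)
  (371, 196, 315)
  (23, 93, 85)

(64,89,49): 49²+64² = 6497 < 7921 = 89² → obtuse
(102,48,90): 48²+90² = 10404 = 102² → right
(273,157,97): 97+157 ≤ 273, not a triangle
(371,196,315): 196²+315² = 137641 = 371² → right
(23,93,85): 23²+85² = 7754 < 8649 = 93² → obtuse
2 of the 5 are obtuse.

2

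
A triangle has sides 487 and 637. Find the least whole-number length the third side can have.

The third side must be strictly greater than |487 − 637| = 150.
The smallest integer above 150 is 151.

151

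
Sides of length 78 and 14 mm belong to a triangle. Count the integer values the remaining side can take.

The third side lies in the open interval (64, 92).
Integers from 65 to 91 inclusive: 91 − 65 + 1 = 27.

27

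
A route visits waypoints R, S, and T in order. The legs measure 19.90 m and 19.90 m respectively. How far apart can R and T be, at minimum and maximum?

By the triangle inequality, |19.90 − 19.90| ≤ RT ≤ 19.90 + 19.90.

0 ≤ RT ≤ 39.80 m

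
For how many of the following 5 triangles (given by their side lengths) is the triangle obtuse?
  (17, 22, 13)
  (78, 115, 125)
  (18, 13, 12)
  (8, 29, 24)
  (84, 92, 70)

(17,22,13): 13²+17² = 458 < 484 = 22² → obtuse
(78,115,125): 78²+115² = 19309 > 15625 = 125² → acute
(18,13,12): 12²+13² = 313 < 324 = 18² → obtuse
(8,29,24): 8²+24² = 640 < 841 = 29² → obtuse
(84,92,70): 70²+84² = 11956 > 8464 = 92² → acute
3 of the 5 are obtuse.

3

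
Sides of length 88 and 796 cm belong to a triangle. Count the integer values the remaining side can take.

The third side lies in the open interval (708, 884).
Integers from 709 to 883 inclusive: 883 − 709 + 1 = 175.

175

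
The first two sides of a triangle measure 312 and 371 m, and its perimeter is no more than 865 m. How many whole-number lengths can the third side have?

123

Triangle inequality: 59 < x < 683. Perimeter ≤ 865 gives x ≤ 865 − 312 − 371 = 182.
So 59 < x ≤ 182; integers 60 through 182: 123 values.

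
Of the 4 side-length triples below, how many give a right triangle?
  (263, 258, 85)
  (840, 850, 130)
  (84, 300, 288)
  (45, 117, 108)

3

(263,258,85): 85²+258² = 73789 > 69169 = 263² → acute
(840,850,130): 130²+840² = 722500 = 850² → right
(84,300,288): 84²+288² = 90000 = 300² → right
(45,117,108): 45²+108² = 13689 = 117² → right
3 of the 4 are right.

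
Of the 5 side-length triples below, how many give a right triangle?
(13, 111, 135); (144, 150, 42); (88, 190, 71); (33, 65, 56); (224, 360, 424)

(13,111,135): 13+111 ≤ 135, not a triangle
(144,150,42): 42²+144² = 22500 = 150² → right
(88,190,71): 71+88 ≤ 190, not a triangle
(33,65,56): 33²+56² = 4225 = 65² → right
(224,360,424): 224²+360² = 179776 = 424² → right
3 of the 5 are right.

3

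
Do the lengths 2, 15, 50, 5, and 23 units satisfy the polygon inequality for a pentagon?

No

For a pentagon, each side must be shorter than the sum of the others.
Here the longest side is 50, but the remaining 4 sides sum to only 45.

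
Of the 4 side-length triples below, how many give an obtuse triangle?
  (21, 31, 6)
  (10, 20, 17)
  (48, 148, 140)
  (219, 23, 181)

(21,31,6): 6+21 ≤ 31, not a triangle
(10,20,17): 10²+17² = 389 < 400 = 20² → obtuse
(48,148,140): 48²+140² = 21904 = 148² → right
(219,23,181): 23+181 ≤ 219, not a triangle
1 of the 4 is obtuse.

1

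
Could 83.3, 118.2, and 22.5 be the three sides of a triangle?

No

The longest side is 118.2, but the other two sum to only 105.8.
105.8 < 118.2, so the triangle inequality fails.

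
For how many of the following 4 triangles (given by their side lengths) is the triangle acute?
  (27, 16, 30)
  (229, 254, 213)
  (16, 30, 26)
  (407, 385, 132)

3

(27,16,30): 16²+27² = 985 > 900 = 30² → acute
(229,254,213): 213²+229² = 97810 > 64516 = 254² → acute
(16,30,26): 16²+26² = 932 > 900 = 30² → acute
(407,385,132): 132²+385² = 165649 = 407² → right
3 of the 4 are acute.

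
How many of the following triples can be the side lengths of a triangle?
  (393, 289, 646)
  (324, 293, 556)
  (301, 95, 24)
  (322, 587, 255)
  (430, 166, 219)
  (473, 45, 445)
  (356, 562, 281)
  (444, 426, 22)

5

(289,393,646): 289+393 > 646 → valid
(293,324,556): 293+324 > 556 → valid
(24,95,301): 24+95 ≤ 301 → not valid
(255,322,587): 255+322 ≤ 587 → not valid
(166,219,430): 166+219 ≤ 430 → not valid
(45,445,473): 45+445 > 473 → valid
(281,356,562): 281+356 > 562 → valid
(22,426,444): 22+426 > 444 → valid
5 of the 8 triples form a triangle.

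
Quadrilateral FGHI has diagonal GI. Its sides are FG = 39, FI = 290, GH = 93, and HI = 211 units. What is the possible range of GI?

From triangle FGI: |39 − 290| < GI < 39 + 290, i.e. 251 < GI < 329.
From triangle HGI: 118 < GI < 304.
Both must hold, so GI lies in the intersection.

251 < GI < 304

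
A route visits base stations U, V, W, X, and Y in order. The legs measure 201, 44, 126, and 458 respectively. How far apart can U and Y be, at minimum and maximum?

87 ≤ UY ≤ 829

The maximum is all hops collinear in one direction: 201 + 44 + 126 + 458 = 829.
The longest hop is 458; the others sum to 371. Folding the others back against it leaves at least 458 − 371 = 87.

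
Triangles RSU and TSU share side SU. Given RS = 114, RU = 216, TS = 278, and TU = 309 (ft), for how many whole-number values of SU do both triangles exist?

227

From triangle RSU: 102 < SU < 330.
From triangle TSU: 31 < SU < 587.
Intersection: 102 < SU < 330, so integers 103 through 329: 227 values.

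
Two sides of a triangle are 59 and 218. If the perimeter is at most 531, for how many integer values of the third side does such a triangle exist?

Triangle inequality: 159 < x < 277. Perimeter ≤ 531 gives x ≤ 531 − 59 − 218 = 254.
So 159 < x ≤ 254; integers 160 through 254: 95 values.

95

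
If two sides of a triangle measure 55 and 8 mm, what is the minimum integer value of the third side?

The third side must be strictly greater than |55 − 8| = 47.
The smallest integer above 47 is 48.

48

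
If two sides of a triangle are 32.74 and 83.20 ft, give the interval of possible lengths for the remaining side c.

50.46 < c < 115.94 (ft)

By the triangle inequality, c must be less than 32.74 + 83.20 = 115.94 and greater than |32.74 − 83.20| = 50.46.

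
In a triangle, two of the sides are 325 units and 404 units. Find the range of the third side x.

By the triangle inequality, x must be less than 325 + 404 = 729 and greater than |325 − 404| = 79.

79 < x < 729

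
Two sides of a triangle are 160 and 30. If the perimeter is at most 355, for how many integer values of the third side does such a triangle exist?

Triangle inequality: 130 < x < 190. Perimeter ≤ 355 gives x ≤ 355 − 160 − 30 = 165.
So 130 < x ≤ 165; integers 131 through 165: 35 values.

35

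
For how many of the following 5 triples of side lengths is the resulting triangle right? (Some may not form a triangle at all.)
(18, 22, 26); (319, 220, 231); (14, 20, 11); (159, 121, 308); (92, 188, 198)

(18,22,26): 18²+22² = 808 > 676 = 26² → acute
(319,220,231): 220²+231² = 101761 = 319² → right
(14,20,11): 11²+14² = 317 < 400 = 20² → obtuse
(159,121,308): 121+159 ≤ 308, not a triangle
(92,188,198): 92²+188² = 43808 > 39204 = 198² → acute
1 of the 5 is right.

1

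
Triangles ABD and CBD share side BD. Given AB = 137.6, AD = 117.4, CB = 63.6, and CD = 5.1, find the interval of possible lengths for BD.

58.5 < BD < 68.7

From triangle ABD: |137.6 − 117.4| < BD < 137.6 + 117.4, i.e. 20.2 < BD < 255.0.
From triangle CBD: 58.5 < BD < 68.7.
Both must hold, so BD lies in the intersection.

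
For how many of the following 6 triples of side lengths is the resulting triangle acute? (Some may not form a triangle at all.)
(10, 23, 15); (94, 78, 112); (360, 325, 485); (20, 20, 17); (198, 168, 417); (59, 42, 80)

(10,23,15): 10²+15² = 325 < 529 = 23² → obtuse
(94,78,112): 78²+94² = 14920 > 12544 = 112² → acute
(360,325,485): 325²+360² = 235225 = 485² → right
(20,20,17): 17²+20² = 689 > 400 = 20² → acute
(198,168,417): 168+198 ≤ 417, not a triangle
(59,42,80): 42²+59² = 5245 < 6400 = 80² → obtuse
2 of the 6 are acute.

2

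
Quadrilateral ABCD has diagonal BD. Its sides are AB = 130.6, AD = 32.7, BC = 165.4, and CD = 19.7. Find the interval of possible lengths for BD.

145.7 < BD < 163.3

From triangle ABD: |130.6 − 32.7| < BD < 130.6 + 32.7, i.e. 97.9 < BD < 163.3.
From triangle CBD: 145.7 < BD < 185.1.
Both must hold, so BD lies in the intersection.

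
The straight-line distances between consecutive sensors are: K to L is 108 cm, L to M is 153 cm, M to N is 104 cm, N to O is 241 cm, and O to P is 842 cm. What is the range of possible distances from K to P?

The maximum is all hops collinear in one direction: 108 + 153 + 104 + 241 + 842 = 1448.
The longest hop is 842; the others sum to 606. Folding the others back against it leaves at least 842 − 606 = 236.

236 ≤ KP ≤ 1448 cm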